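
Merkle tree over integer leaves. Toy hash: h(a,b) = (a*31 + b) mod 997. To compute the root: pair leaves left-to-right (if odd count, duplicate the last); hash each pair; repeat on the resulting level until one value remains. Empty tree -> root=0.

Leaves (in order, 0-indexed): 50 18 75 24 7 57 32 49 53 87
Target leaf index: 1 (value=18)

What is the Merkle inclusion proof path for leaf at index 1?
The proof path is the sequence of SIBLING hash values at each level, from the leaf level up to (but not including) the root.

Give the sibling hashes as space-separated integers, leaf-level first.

L0 (leaves): [50, 18, 75, 24, 7, 57, 32, 49, 53, 87], target index=1
L1: h(50,18)=(50*31+18)%997=571 [pair 0] h(75,24)=(75*31+24)%997=355 [pair 1] h(7,57)=(7*31+57)%997=274 [pair 2] h(32,49)=(32*31+49)%997=44 [pair 3] h(53,87)=(53*31+87)%997=733 [pair 4] -> [571, 355, 274, 44, 733]
  Sibling for proof at L0: 50
L2: h(571,355)=(571*31+355)%997=110 [pair 0] h(274,44)=(274*31+44)%997=562 [pair 1] h(733,733)=(733*31+733)%997=525 [pair 2] -> [110, 562, 525]
  Sibling for proof at L1: 355
L3: h(110,562)=(110*31+562)%997=981 [pair 0] h(525,525)=(525*31+525)%997=848 [pair 1] -> [981, 848]
  Sibling for proof at L2: 562
L4: h(981,848)=(981*31+848)%997=352 [pair 0] -> [352]
  Sibling for proof at L3: 848
Root: 352
Proof path (sibling hashes from leaf to root): [50, 355, 562, 848]

Answer: 50 355 562 848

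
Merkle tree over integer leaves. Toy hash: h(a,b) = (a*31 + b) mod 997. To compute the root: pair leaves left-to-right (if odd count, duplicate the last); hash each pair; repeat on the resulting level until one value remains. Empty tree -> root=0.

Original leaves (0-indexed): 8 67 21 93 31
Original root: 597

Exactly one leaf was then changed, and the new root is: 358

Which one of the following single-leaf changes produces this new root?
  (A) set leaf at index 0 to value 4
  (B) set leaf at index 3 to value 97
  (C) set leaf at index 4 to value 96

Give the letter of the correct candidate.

Answer: C

Derivation:
Original leaves: [8, 67, 21, 93, 31]
Target new root: 358
Try each candidate change and compute the resulting root:
Candidate A: set leaf[0] = 4 -> leaves = [4, 67, 21, 93, 31]
  L0: [4, 67, 21, 93, 31]
  L1: h(4,67)=(4*31+67)%997=191 h(21,93)=(21*31+93)%997=744 h(31,31)=(31*31+31)%997=992 -> [191, 744, 992]
  L2: h(191,744)=(191*31+744)%997=683 h(992,992)=(992*31+992)%997=837 -> [683, 837]
  L3: h(683,837)=(683*31+837)%997=76 -> [76]
  root = 76 != target 358
Candidate B: set leaf[3] = 97 -> leaves = [8, 67, 21, 97, 31]
  L0: [8, 67, 21, 97, 31]
  L1: h(8,67)=(8*31+67)%997=315 h(21,97)=(21*31+97)%997=748 h(31,31)=(31*31+31)%997=992 -> [315, 748, 992]
  L2: h(315,748)=(315*31+748)%997=543 h(992,992)=(992*31+992)%997=837 -> [543, 837]
  L3: h(543,837)=(543*31+837)%997=721 -> [721]
  root = 721 != target 358
Candidate C: set leaf[4] = 96 -> leaves = [8, 67, 21, 93, 96]
  L0: [8, 67, 21, 93, 96]
  L1: h(8,67)=(8*31+67)%997=315 h(21,93)=(21*31+93)%997=744 h(96,96)=(96*31+96)%997=81 -> [315, 744, 81]
  L2: h(315,744)=(315*31+744)%997=539 h(81,81)=(81*31+81)%997=598 -> [539, 598]
  L3: h(539,598)=(539*31+598)%997=358 -> [358]
  root = 358 == target 358  ** MATCH **
Candidate C produces the target root.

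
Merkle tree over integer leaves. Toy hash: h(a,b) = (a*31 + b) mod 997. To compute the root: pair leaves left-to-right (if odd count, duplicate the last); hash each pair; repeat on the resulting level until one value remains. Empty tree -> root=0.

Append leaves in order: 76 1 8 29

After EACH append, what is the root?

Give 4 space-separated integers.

Answer: 76 363 542 563

Derivation:
After append 76 (leaves=[76]):
  L0: [76]
  root=76
After append 1 (leaves=[76, 1]):
  L0: [76, 1]
  L1: h(76,1)=(76*31+1)%997=363 -> [363]
  root=363
After append 8 (leaves=[76, 1, 8]):
  L0: [76, 1, 8]
  L1: h(76,1)=(76*31+1)%997=363 h(8,8)=(8*31+8)%997=256 -> [363, 256]
  L2: h(363,256)=(363*31+256)%997=542 -> [542]
  root=542
After append 29 (leaves=[76, 1, 8, 29]):
  L0: [76, 1, 8, 29]
  L1: h(76,1)=(76*31+1)%997=363 h(8,29)=(8*31+29)%997=277 -> [363, 277]
  L2: h(363,277)=(363*31+277)%997=563 -> [563]
  root=563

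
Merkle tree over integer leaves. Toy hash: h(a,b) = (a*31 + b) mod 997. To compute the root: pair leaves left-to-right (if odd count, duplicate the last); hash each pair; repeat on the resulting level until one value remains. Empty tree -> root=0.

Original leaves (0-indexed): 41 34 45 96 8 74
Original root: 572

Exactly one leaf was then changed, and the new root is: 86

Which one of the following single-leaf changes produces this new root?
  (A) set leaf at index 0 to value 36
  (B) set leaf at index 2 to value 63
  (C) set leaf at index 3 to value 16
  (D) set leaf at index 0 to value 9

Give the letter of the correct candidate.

Answer: C

Derivation:
Original leaves: [41, 34, 45, 96, 8, 74]
Target new root: 86
Try each candidate change and compute the resulting root:
Candidate A: set leaf[0] = 36 -> leaves = [36, 34, 45, 96, 8, 74]
  L0: [36, 34, 45, 96, 8, 74]
  L1: h(36,34)=(36*31+34)%997=153 h(45,96)=(45*31+96)%997=494 h(8,74)=(8*31+74)%997=322 -> [153, 494, 322]
  L2: h(153,494)=(153*31+494)%997=252 h(322,322)=(322*31+322)%997=334 -> [252, 334]
  L3: h(252,334)=(252*31+334)%997=170 -> [170]
  root = 170 != target 86
Candidate B: set leaf[2] = 63 -> leaves = [41, 34, 63, 96, 8, 74]
  L0: [41, 34, 63, 96, 8, 74]
  L1: h(41,34)=(41*31+34)%997=308 h(63,96)=(63*31+96)%997=55 h(8,74)=(8*31+74)%997=322 -> [308, 55, 322]
  L2: h(308,55)=(308*31+55)%997=630 h(322,322)=(322*31+322)%997=334 -> [630, 334]
  L3: h(630,334)=(630*31+334)%997=921 -> [921]
  root = 921 != target 86
Candidate C: set leaf[3] = 16 -> leaves = [41, 34, 45, 16, 8, 74]
  L0: [41, 34, 45, 16, 8, 74]
  L1: h(41,34)=(41*31+34)%997=308 h(45,16)=(45*31+16)%997=414 h(8,74)=(8*31+74)%997=322 -> [308, 414, 322]
  L2: h(308,414)=(308*31+414)%997=989 h(322,322)=(322*31+322)%997=334 -> [989, 334]
  L3: h(989,334)=(989*31+334)%997=86 -> [86]
  root = 86 == target 86  ** MATCH **
Candidate D: set leaf[0] = 9 -> leaves = [9, 34, 45, 96, 8, 74]
  L0: [9, 34, 45, 96, 8, 74]
  L1: h(9,34)=(9*31+34)%997=313 h(45,96)=(45*31+96)%997=494 h(8,74)=(8*31+74)%997=322 -> [313, 494, 322]
  L2: h(313,494)=(313*31+494)%997=227 h(322,322)=(322*31+322)%997=334 -> [227, 334]
  L3: h(227,334)=(227*31+334)%997=392 -> [392]
  root = 392 != target 86
Candidate C produces the target root.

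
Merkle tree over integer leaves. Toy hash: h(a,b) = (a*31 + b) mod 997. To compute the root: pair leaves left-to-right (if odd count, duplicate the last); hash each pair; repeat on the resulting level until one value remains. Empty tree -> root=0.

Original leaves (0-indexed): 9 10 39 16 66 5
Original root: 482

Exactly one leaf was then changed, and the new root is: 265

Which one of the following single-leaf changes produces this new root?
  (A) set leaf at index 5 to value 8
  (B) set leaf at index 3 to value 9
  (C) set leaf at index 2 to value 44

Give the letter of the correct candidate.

Original leaves: [9, 10, 39, 16, 66, 5]
Target new root: 265
Try each candidate change and compute the resulting root:
Candidate A: set leaf[5] = 8 -> leaves = [9, 10, 39, 16, 66, 8]
  L0: [9, 10, 39, 16, 66, 8]
  L1: h(9,10)=(9*31+10)%997=289 h(39,16)=(39*31+16)%997=228 h(66,8)=(66*31+8)%997=60 -> [289, 228, 60]
  L2: h(289,228)=(289*31+228)%997=214 h(60,60)=(60*31+60)%997=923 -> [214, 923]
  L3: h(214,923)=(214*31+923)%997=578 -> [578]
  root = 578 != target 265
Candidate B: set leaf[3] = 9 -> leaves = [9, 10, 39, 9, 66, 5]
  L0: [9, 10, 39, 9, 66, 5]
  L1: h(9,10)=(9*31+10)%997=289 h(39,9)=(39*31+9)%997=221 h(66,5)=(66*31+5)%997=57 -> [289, 221, 57]
  L2: h(289,221)=(289*31+221)%997=207 h(57,57)=(57*31+57)%997=827 -> [207, 827]
  L3: h(207,827)=(207*31+827)%997=265 -> [265]
  root = 265 == target 265  ** MATCH **
Candidate C: set leaf[2] = 44 -> leaves = [9, 10, 44, 16, 66, 5]
  L0: [9, 10, 44, 16, 66, 5]
  L1: h(9,10)=(9*31+10)%997=289 h(44,16)=(44*31+16)%997=383 h(66,5)=(66*31+5)%997=57 -> [289, 383, 57]
  L2: h(289,383)=(289*31+383)%997=369 h(57,57)=(57*31+57)%997=827 -> [369, 827]
  L3: h(369,827)=(369*31+827)%997=302 -> [302]
  root = 302 != target 265
Candidate B produces the target root.

Answer: B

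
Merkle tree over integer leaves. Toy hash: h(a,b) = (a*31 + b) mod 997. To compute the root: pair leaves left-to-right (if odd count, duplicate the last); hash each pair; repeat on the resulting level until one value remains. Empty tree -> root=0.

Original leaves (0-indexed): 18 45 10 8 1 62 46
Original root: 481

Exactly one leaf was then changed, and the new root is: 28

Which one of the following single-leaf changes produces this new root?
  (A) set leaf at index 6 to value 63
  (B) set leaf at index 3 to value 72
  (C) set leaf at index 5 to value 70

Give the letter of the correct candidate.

Original leaves: [18, 45, 10, 8, 1, 62, 46]
Target new root: 28
Try each candidate change and compute the resulting root:
Candidate A: set leaf[6] = 63 -> leaves = [18, 45, 10, 8, 1, 62, 63]
  L0: [18, 45, 10, 8, 1, 62, 63]
  L1: h(18,45)=(18*31+45)%997=603 h(10,8)=(10*31+8)%997=318 h(1,62)=(1*31+62)%997=93 h(63,63)=(63*31+63)%997=22 -> [603, 318, 93, 22]
  L2: h(603,318)=(603*31+318)%997=68 h(93,22)=(93*31+22)%997=911 -> [68, 911]
  L3: h(68,911)=(68*31+911)%997=28 -> [28]
  root = 28 == target 28  ** MATCH **
Candidate B: set leaf[3] = 72 -> leaves = [18, 45, 10, 72, 1, 62, 46]
  L0: [18, 45, 10, 72, 1, 62, 46]
  L1: h(18,45)=(18*31+45)%997=603 h(10,72)=(10*31+72)%997=382 h(1,62)=(1*31+62)%997=93 h(46,46)=(46*31+46)%997=475 -> [603, 382, 93, 475]
  L2: h(603,382)=(603*31+382)%997=132 h(93,475)=(93*31+475)%997=367 -> [132, 367]
  L3: h(132,367)=(132*31+367)%997=471 -> [471]
  root = 471 != target 28
Candidate C: set leaf[5] = 70 -> leaves = [18, 45, 10, 8, 1, 70, 46]
  L0: [18, 45, 10, 8, 1, 70, 46]
  L1: h(18,45)=(18*31+45)%997=603 h(10,8)=(10*31+8)%997=318 h(1,70)=(1*31+70)%997=101 h(46,46)=(46*31+46)%997=475 -> [603, 318, 101, 475]
  L2: h(603,318)=(603*31+318)%997=68 h(101,475)=(101*31+475)%997=615 -> [68, 615]
  L3: h(68,615)=(68*31+615)%997=729 -> [729]
  root = 729 != target 28
Candidate A produces the target root.

Answer: A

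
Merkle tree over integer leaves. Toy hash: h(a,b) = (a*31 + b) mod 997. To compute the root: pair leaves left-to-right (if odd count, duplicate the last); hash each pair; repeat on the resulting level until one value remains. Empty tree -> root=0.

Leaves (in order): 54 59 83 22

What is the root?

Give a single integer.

L0: [54, 59, 83, 22]
L1: h(54,59)=(54*31+59)%997=736 h(83,22)=(83*31+22)%997=601 -> [736, 601]
L2: h(736,601)=(736*31+601)%997=486 -> [486]

Answer: 486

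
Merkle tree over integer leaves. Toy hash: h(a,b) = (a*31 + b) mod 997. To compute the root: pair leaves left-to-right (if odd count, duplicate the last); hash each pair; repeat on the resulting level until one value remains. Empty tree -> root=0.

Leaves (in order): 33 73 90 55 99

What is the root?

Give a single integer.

Answer: 565

Derivation:
L0: [33, 73, 90, 55, 99]
L1: h(33,73)=(33*31+73)%997=99 h(90,55)=(90*31+55)%997=851 h(99,99)=(99*31+99)%997=177 -> [99, 851, 177]
L2: h(99,851)=(99*31+851)%997=929 h(177,177)=(177*31+177)%997=679 -> [929, 679]
L3: h(929,679)=(929*31+679)%997=565 -> [565]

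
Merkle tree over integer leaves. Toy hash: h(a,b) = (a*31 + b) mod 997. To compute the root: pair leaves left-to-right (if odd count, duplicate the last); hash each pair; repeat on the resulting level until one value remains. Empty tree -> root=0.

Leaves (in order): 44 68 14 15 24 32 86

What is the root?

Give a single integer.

Answer: 142

Derivation:
L0: [44, 68, 14, 15, 24, 32, 86]
L1: h(44,68)=(44*31+68)%997=435 h(14,15)=(14*31+15)%997=449 h(24,32)=(24*31+32)%997=776 h(86,86)=(86*31+86)%997=758 -> [435, 449, 776, 758]
L2: h(435,449)=(435*31+449)%997=973 h(776,758)=(776*31+758)%997=886 -> [973, 886]
L3: h(973,886)=(973*31+886)%997=142 -> [142]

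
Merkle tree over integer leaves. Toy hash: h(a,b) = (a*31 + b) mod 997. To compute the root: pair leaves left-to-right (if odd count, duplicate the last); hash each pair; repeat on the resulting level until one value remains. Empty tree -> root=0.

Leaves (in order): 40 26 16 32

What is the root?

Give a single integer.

L0: [40, 26, 16, 32]
L1: h(40,26)=(40*31+26)%997=269 h(16,32)=(16*31+32)%997=528 -> [269, 528]
L2: h(269,528)=(269*31+528)%997=891 -> [891]

Answer: 891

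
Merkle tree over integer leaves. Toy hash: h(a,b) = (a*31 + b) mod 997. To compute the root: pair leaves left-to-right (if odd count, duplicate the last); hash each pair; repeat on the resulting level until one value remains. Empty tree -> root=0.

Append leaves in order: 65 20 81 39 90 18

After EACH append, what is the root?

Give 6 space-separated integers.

After append 65 (leaves=[65]):
  L0: [65]
  root=65
After append 20 (leaves=[65, 20]):
  L0: [65, 20]
  L1: h(65,20)=(65*31+20)%997=41 -> [41]
  root=41
After append 81 (leaves=[65, 20, 81]):
  L0: [65, 20, 81]
  L1: h(65,20)=(65*31+20)%997=41 h(81,81)=(81*31+81)%997=598 -> [41, 598]
  L2: h(41,598)=(41*31+598)%997=872 -> [872]
  root=872
After append 39 (leaves=[65, 20, 81, 39]):
  L0: [65, 20, 81, 39]
  L1: h(65,20)=(65*31+20)%997=41 h(81,39)=(81*31+39)%997=556 -> [41, 556]
  L2: h(41,556)=(41*31+556)%997=830 -> [830]
  root=830
After append 90 (leaves=[65, 20, 81, 39, 90]):
  L0: [65, 20, 81, 39, 90]
  L1: h(65,20)=(65*31+20)%997=41 h(81,39)=(81*31+39)%997=556 h(90,90)=(90*31+90)%997=886 -> [41, 556, 886]
  L2: h(41,556)=(41*31+556)%997=830 h(886,886)=(886*31+886)%997=436 -> [830, 436]
  L3: h(830,436)=(830*31+436)%997=244 -> [244]
  root=244
After append 18 (leaves=[65, 20, 81, 39, 90, 18]):
  L0: [65, 20, 81, 39, 90, 18]
  L1: h(65,20)=(65*31+20)%997=41 h(81,39)=(81*31+39)%997=556 h(90,18)=(90*31+18)%997=814 -> [41, 556, 814]
  L2: h(41,556)=(41*31+556)%997=830 h(814,814)=(814*31+814)%997=126 -> [830, 126]
  L3: h(830,126)=(830*31+126)%997=931 -> [931]
  root=931

Answer: 65 41 872 830 244 931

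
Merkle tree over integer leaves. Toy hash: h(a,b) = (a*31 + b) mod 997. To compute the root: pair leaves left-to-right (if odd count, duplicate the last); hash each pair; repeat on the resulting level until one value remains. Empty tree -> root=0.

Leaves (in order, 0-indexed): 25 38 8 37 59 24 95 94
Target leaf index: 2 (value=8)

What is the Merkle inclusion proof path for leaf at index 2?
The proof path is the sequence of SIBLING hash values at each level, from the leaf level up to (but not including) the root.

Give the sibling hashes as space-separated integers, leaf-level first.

L0 (leaves): [25, 38, 8, 37, 59, 24, 95, 94], target index=2
L1: h(25,38)=(25*31+38)%997=813 [pair 0] h(8,37)=(8*31+37)%997=285 [pair 1] h(59,24)=(59*31+24)%997=856 [pair 2] h(95,94)=(95*31+94)%997=48 [pair 3] -> [813, 285, 856, 48]
  Sibling for proof at L0: 37
L2: h(813,285)=(813*31+285)%997=563 [pair 0] h(856,48)=(856*31+48)%997=662 [pair 1] -> [563, 662]
  Sibling for proof at L1: 813
L3: h(563,662)=(563*31+662)%997=169 [pair 0] -> [169]
  Sibling for proof at L2: 662
Root: 169
Proof path (sibling hashes from leaf to root): [37, 813, 662]

Answer: 37 813 662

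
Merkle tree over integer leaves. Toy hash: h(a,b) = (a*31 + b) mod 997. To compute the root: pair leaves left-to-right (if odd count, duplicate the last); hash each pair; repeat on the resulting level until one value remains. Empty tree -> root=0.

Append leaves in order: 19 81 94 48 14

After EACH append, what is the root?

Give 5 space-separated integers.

After append 19 (leaves=[19]):
  L0: [19]
  root=19
After append 81 (leaves=[19, 81]):
  L0: [19, 81]
  L1: h(19,81)=(19*31+81)%997=670 -> [670]
  root=670
After append 94 (leaves=[19, 81, 94]):
  L0: [19, 81, 94]
  L1: h(19,81)=(19*31+81)%997=670 h(94,94)=(94*31+94)%997=17 -> [670, 17]
  L2: h(670,17)=(670*31+17)%997=847 -> [847]
  root=847
After append 48 (leaves=[19, 81, 94, 48]):
  L0: [19, 81, 94, 48]
  L1: h(19,81)=(19*31+81)%997=670 h(94,48)=(94*31+48)%997=968 -> [670, 968]
  L2: h(670,968)=(670*31+968)%997=801 -> [801]
  root=801
After append 14 (leaves=[19, 81, 94, 48, 14]):
  L0: [19, 81, 94, 48, 14]
  L1: h(19,81)=(19*31+81)%997=670 h(94,48)=(94*31+48)%997=968 h(14,14)=(14*31+14)%997=448 -> [670, 968, 448]
  L2: h(670,968)=(670*31+968)%997=801 h(448,448)=(448*31+448)%997=378 -> [801, 378]
  L3: h(801,378)=(801*31+378)%997=284 -> [284]
  root=284

Answer: 19 670 847 801 284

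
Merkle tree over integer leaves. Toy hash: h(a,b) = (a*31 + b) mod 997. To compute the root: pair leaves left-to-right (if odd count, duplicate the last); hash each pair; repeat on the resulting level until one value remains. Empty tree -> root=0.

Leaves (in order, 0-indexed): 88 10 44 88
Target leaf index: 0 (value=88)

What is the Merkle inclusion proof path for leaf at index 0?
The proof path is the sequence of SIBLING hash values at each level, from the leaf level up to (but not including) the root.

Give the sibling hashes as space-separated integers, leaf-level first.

L0 (leaves): [88, 10, 44, 88], target index=0
L1: h(88,10)=(88*31+10)%997=744 [pair 0] h(44,88)=(44*31+88)%997=455 [pair 1] -> [744, 455]
  Sibling for proof at L0: 10
L2: h(744,455)=(744*31+455)%997=588 [pair 0] -> [588]
  Sibling for proof at L1: 455
Root: 588
Proof path (sibling hashes from leaf to root): [10, 455]

Answer: 10 455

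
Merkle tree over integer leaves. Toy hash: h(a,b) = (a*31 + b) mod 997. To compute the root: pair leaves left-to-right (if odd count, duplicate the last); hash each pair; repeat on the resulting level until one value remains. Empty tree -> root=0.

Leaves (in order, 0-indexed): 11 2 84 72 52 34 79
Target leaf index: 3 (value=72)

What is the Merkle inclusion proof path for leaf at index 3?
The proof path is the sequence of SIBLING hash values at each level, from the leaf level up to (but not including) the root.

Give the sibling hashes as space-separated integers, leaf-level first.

L0 (leaves): [11, 2, 84, 72, 52, 34, 79], target index=3
L1: h(11,2)=(11*31+2)%997=343 [pair 0] h(84,72)=(84*31+72)%997=682 [pair 1] h(52,34)=(52*31+34)%997=649 [pair 2] h(79,79)=(79*31+79)%997=534 [pair 3] -> [343, 682, 649, 534]
  Sibling for proof at L0: 84
L2: h(343,682)=(343*31+682)%997=348 [pair 0] h(649,534)=(649*31+534)%997=713 [pair 1] -> [348, 713]
  Sibling for proof at L1: 343
L3: h(348,713)=(348*31+713)%997=534 [pair 0] -> [534]
  Sibling for proof at L2: 713
Root: 534
Proof path (sibling hashes from leaf to root): [84, 343, 713]

Answer: 84 343 713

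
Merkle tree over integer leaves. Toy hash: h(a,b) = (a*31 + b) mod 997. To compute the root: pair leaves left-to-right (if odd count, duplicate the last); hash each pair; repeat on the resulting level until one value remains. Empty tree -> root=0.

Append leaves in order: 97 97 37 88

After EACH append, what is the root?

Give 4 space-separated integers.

After append 97 (leaves=[97]):
  L0: [97]
  root=97
After append 97 (leaves=[97, 97]):
  L0: [97, 97]
  L1: h(97,97)=(97*31+97)%997=113 -> [113]
  root=113
After append 37 (leaves=[97, 97, 37]):
  L0: [97, 97, 37]
  L1: h(97,97)=(97*31+97)%997=113 h(37,37)=(37*31+37)%997=187 -> [113, 187]
  L2: h(113,187)=(113*31+187)%997=699 -> [699]
  root=699
After append 88 (leaves=[97, 97, 37, 88]):
  L0: [97, 97, 37, 88]
  L1: h(97,97)=(97*31+97)%997=113 h(37,88)=(37*31+88)%997=238 -> [113, 238]
  L2: h(113,238)=(113*31+238)%997=750 -> [750]
  root=750

Answer: 97 113 699 750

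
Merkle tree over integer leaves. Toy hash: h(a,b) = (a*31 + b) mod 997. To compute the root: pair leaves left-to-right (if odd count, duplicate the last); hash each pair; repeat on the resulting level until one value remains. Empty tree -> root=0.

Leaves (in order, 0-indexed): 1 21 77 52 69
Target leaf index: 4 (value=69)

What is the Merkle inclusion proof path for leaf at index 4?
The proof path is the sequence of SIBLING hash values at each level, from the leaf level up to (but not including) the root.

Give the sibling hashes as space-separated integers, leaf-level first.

Answer: 69 214 63

Derivation:
L0 (leaves): [1, 21, 77, 52, 69], target index=4
L1: h(1,21)=(1*31+21)%997=52 [pair 0] h(77,52)=(77*31+52)%997=445 [pair 1] h(69,69)=(69*31+69)%997=214 [pair 2] -> [52, 445, 214]
  Sibling for proof at L0: 69
L2: h(52,445)=(52*31+445)%997=63 [pair 0] h(214,214)=(214*31+214)%997=866 [pair 1] -> [63, 866]
  Sibling for proof at L1: 214
L3: h(63,866)=(63*31+866)%997=825 [pair 0] -> [825]
  Sibling for proof at L2: 63
Root: 825
Proof path (sibling hashes from leaf to root): [69, 214, 63]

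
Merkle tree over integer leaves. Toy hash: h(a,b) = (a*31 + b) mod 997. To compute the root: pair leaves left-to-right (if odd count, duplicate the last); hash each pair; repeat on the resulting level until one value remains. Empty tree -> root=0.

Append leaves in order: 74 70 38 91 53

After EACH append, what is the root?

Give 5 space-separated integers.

Answer: 74 370 722 775 531

Derivation:
After append 74 (leaves=[74]):
  L0: [74]
  root=74
After append 70 (leaves=[74, 70]):
  L0: [74, 70]
  L1: h(74,70)=(74*31+70)%997=370 -> [370]
  root=370
After append 38 (leaves=[74, 70, 38]):
  L0: [74, 70, 38]
  L1: h(74,70)=(74*31+70)%997=370 h(38,38)=(38*31+38)%997=219 -> [370, 219]
  L2: h(370,219)=(370*31+219)%997=722 -> [722]
  root=722
After append 91 (leaves=[74, 70, 38, 91]):
  L0: [74, 70, 38, 91]
  L1: h(74,70)=(74*31+70)%997=370 h(38,91)=(38*31+91)%997=272 -> [370, 272]
  L2: h(370,272)=(370*31+272)%997=775 -> [775]
  root=775
After append 53 (leaves=[74, 70, 38, 91, 53]):
  L0: [74, 70, 38, 91, 53]
  L1: h(74,70)=(74*31+70)%997=370 h(38,91)=(38*31+91)%997=272 h(53,53)=(53*31+53)%997=699 -> [370, 272, 699]
  L2: h(370,272)=(370*31+272)%997=775 h(699,699)=(699*31+699)%997=434 -> [775, 434]
  L3: h(775,434)=(775*31+434)%997=531 -> [531]
  root=531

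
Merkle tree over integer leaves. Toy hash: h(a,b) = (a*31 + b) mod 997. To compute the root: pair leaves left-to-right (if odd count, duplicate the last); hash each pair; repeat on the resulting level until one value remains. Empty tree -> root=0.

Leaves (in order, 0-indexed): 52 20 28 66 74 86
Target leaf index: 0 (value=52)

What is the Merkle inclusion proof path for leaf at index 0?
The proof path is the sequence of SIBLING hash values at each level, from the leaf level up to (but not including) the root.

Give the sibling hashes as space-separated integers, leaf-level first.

Answer: 20 934 388

Derivation:
L0 (leaves): [52, 20, 28, 66, 74, 86], target index=0
L1: h(52,20)=(52*31+20)%997=635 [pair 0] h(28,66)=(28*31+66)%997=934 [pair 1] h(74,86)=(74*31+86)%997=386 [pair 2] -> [635, 934, 386]
  Sibling for proof at L0: 20
L2: h(635,934)=(635*31+934)%997=679 [pair 0] h(386,386)=(386*31+386)%997=388 [pair 1] -> [679, 388]
  Sibling for proof at L1: 934
L3: h(679,388)=(679*31+388)%997=500 [pair 0] -> [500]
  Sibling for proof at L2: 388
Root: 500
Proof path (sibling hashes from leaf to root): [20, 934, 388]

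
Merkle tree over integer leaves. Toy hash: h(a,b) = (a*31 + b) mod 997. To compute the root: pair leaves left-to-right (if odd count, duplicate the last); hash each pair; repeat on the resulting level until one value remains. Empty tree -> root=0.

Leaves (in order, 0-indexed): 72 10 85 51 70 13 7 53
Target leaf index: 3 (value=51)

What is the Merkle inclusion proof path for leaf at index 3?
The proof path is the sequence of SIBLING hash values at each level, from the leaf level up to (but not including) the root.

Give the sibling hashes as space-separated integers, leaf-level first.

Answer: 85 248 147

Derivation:
L0 (leaves): [72, 10, 85, 51, 70, 13, 7, 53], target index=3
L1: h(72,10)=(72*31+10)%997=248 [pair 0] h(85,51)=(85*31+51)%997=692 [pair 1] h(70,13)=(70*31+13)%997=189 [pair 2] h(7,53)=(7*31+53)%997=270 [pair 3] -> [248, 692, 189, 270]
  Sibling for proof at L0: 85
L2: h(248,692)=(248*31+692)%997=404 [pair 0] h(189,270)=(189*31+270)%997=147 [pair 1] -> [404, 147]
  Sibling for proof at L1: 248
L3: h(404,147)=(404*31+147)%997=707 [pair 0] -> [707]
  Sibling for proof at L2: 147
Root: 707
Proof path (sibling hashes from leaf to root): [85, 248, 147]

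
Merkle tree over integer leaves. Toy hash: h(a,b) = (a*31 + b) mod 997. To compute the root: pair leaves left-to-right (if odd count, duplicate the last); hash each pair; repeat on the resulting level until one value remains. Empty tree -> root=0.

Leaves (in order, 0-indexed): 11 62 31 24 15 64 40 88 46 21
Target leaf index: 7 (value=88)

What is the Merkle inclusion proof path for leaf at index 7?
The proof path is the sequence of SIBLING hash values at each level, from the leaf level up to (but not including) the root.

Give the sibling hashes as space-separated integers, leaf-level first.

Answer: 40 529 517 186

Derivation:
L0 (leaves): [11, 62, 31, 24, 15, 64, 40, 88, 46, 21], target index=7
L1: h(11,62)=(11*31+62)%997=403 [pair 0] h(31,24)=(31*31+24)%997=985 [pair 1] h(15,64)=(15*31+64)%997=529 [pair 2] h(40,88)=(40*31+88)%997=331 [pair 3] h(46,21)=(46*31+21)%997=450 [pair 4] -> [403, 985, 529, 331, 450]
  Sibling for proof at L0: 40
L2: h(403,985)=(403*31+985)%997=517 [pair 0] h(529,331)=(529*31+331)%997=778 [pair 1] h(450,450)=(450*31+450)%997=442 [pair 2] -> [517, 778, 442]
  Sibling for proof at L1: 529
L3: h(517,778)=(517*31+778)%997=853 [pair 0] h(442,442)=(442*31+442)%997=186 [pair 1] -> [853, 186]
  Sibling for proof at L2: 517
L4: h(853,186)=(853*31+186)%997=707 [pair 0] -> [707]
  Sibling for proof at L3: 186
Root: 707
Proof path (sibling hashes from leaf to root): [40, 529, 517, 186]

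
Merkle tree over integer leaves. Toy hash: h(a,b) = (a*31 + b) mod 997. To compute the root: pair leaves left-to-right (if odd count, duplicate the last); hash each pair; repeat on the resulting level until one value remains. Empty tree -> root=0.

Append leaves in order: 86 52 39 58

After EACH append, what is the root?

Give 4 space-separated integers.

Answer: 86 724 761 780

Derivation:
After append 86 (leaves=[86]):
  L0: [86]
  root=86
After append 52 (leaves=[86, 52]):
  L0: [86, 52]
  L1: h(86,52)=(86*31+52)%997=724 -> [724]
  root=724
After append 39 (leaves=[86, 52, 39]):
  L0: [86, 52, 39]
  L1: h(86,52)=(86*31+52)%997=724 h(39,39)=(39*31+39)%997=251 -> [724, 251]
  L2: h(724,251)=(724*31+251)%997=761 -> [761]
  root=761
After append 58 (leaves=[86, 52, 39, 58]):
  L0: [86, 52, 39, 58]
  L1: h(86,52)=(86*31+52)%997=724 h(39,58)=(39*31+58)%997=270 -> [724, 270]
  L2: h(724,270)=(724*31+270)%997=780 -> [780]
  root=780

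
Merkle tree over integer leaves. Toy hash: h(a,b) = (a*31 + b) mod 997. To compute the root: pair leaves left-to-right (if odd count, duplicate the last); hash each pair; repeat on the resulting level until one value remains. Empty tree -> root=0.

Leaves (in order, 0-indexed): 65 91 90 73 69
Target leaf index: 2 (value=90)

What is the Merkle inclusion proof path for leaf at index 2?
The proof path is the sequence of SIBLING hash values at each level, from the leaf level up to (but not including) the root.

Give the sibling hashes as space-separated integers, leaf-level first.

Answer: 73 112 866

Derivation:
L0 (leaves): [65, 91, 90, 73, 69], target index=2
L1: h(65,91)=(65*31+91)%997=112 [pair 0] h(90,73)=(90*31+73)%997=869 [pair 1] h(69,69)=(69*31+69)%997=214 [pair 2] -> [112, 869, 214]
  Sibling for proof at L0: 73
L2: h(112,869)=(112*31+869)%997=353 [pair 0] h(214,214)=(214*31+214)%997=866 [pair 1] -> [353, 866]
  Sibling for proof at L1: 112
L3: h(353,866)=(353*31+866)%997=842 [pair 0] -> [842]
  Sibling for proof at L2: 866
Root: 842
Proof path (sibling hashes from leaf to root): [73, 112, 866]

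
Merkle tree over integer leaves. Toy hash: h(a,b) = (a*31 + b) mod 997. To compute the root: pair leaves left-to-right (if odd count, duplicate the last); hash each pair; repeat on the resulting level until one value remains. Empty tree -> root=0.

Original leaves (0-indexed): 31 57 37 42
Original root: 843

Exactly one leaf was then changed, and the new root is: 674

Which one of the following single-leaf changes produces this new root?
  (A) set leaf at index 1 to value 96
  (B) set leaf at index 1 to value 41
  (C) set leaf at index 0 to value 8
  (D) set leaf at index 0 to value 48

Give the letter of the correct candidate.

Answer: C

Derivation:
Original leaves: [31, 57, 37, 42]
Target new root: 674
Try each candidate change and compute the resulting root:
Candidate A: set leaf[1] = 96 -> leaves = [31, 96, 37, 42]
  L0: [31, 96, 37, 42]
  L1: h(31,96)=(31*31+96)%997=60 h(37,42)=(37*31+42)%997=192 -> [60, 192]
  L2: h(60,192)=(60*31+192)%997=58 -> [58]
  root = 58 != target 674
Candidate B: set leaf[1] = 41 -> leaves = [31, 41, 37, 42]
  L0: [31, 41, 37, 42]
  L1: h(31,41)=(31*31+41)%997=5 h(37,42)=(37*31+42)%997=192 -> [5, 192]
  L2: h(5,192)=(5*31+192)%997=347 -> [347]
  root = 347 != target 674
Candidate C: set leaf[0] = 8 -> leaves = [8, 57, 37, 42]
  L0: [8, 57, 37, 42]
  L1: h(8,57)=(8*31+57)%997=305 h(37,42)=(37*31+42)%997=192 -> [305, 192]
  L2: h(305,192)=(305*31+192)%997=674 -> [674]
  root = 674 == target 674  ** MATCH **
Candidate D: set leaf[0] = 48 -> leaves = [48, 57, 37, 42]
  L0: [48, 57, 37, 42]
  L1: h(48,57)=(48*31+57)%997=548 h(37,42)=(37*31+42)%997=192 -> [548, 192]
  L2: h(548,192)=(548*31+192)%997=231 -> [231]
  root = 231 != target 674
Candidate C produces the target root.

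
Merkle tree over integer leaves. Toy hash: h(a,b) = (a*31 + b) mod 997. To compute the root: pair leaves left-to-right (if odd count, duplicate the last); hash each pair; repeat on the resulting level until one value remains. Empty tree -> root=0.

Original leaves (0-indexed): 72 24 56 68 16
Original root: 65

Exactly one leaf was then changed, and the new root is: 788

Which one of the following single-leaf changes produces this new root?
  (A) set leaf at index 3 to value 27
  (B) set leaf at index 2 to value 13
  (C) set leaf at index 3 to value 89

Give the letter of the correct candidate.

Answer: A

Derivation:
Original leaves: [72, 24, 56, 68, 16]
Target new root: 788
Try each candidate change and compute the resulting root:
Candidate A: set leaf[3] = 27 -> leaves = [72, 24, 56, 27, 16]
  L0: [72, 24, 56, 27, 16]
  L1: h(72,24)=(72*31+24)%997=262 h(56,27)=(56*31+27)%997=766 h(16,16)=(16*31+16)%997=512 -> [262, 766, 512]
  L2: h(262,766)=(262*31+766)%997=912 h(512,512)=(512*31+512)%997=432 -> [912, 432]
  L3: h(912,432)=(912*31+432)%997=788 -> [788]
  root = 788 == target 788  ** MATCH **
Candidate B: set leaf[2] = 13 -> leaves = [72, 24, 13, 68, 16]
  L0: [72, 24, 13, 68, 16]
  L1: h(72,24)=(72*31+24)%997=262 h(13,68)=(13*31+68)%997=471 h(16,16)=(16*31+16)%997=512 -> [262, 471, 512]
  L2: h(262,471)=(262*31+471)%997=617 h(512,512)=(512*31+512)%997=432 -> [617, 432]
  L3: h(617,432)=(617*31+432)%997=616 -> [616]
  root = 616 != target 788
Candidate C: set leaf[3] = 89 -> leaves = [72, 24, 56, 89, 16]
  L0: [72, 24, 56, 89, 16]
  L1: h(72,24)=(72*31+24)%997=262 h(56,89)=(56*31+89)%997=828 h(16,16)=(16*31+16)%997=512 -> [262, 828, 512]
  L2: h(262,828)=(262*31+828)%997=974 h(512,512)=(512*31+512)%997=432 -> [974, 432]
  L3: h(974,432)=(974*31+432)%997=716 -> [716]
  root = 716 != target 788
Candidate A produces the target root.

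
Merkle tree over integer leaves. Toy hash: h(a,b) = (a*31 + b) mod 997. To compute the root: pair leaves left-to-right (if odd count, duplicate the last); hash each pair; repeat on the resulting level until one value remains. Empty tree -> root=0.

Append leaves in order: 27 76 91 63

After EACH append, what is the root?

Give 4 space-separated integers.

After append 27 (leaves=[27]):
  L0: [27]
  root=27
After append 76 (leaves=[27, 76]):
  L0: [27, 76]
  L1: h(27,76)=(27*31+76)%997=913 -> [913]
  root=913
After append 91 (leaves=[27, 76, 91]):
  L0: [27, 76, 91]
  L1: h(27,76)=(27*31+76)%997=913 h(91,91)=(91*31+91)%997=918 -> [913, 918]
  L2: h(913,918)=(913*31+918)%997=308 -> [308]
  root=308
After append 63 (leaves=[27, 76, 91, 63]):
  L0: [27, 76, 91, 63]
  L1: h(27,76)=(27*31+76)%997=913 h(91,63)=(91*31+63)%997=890 -> [913, 890]
  L2: h(913,890)=(913*31+890)%997=280 -> [280]
  root=280

Answer: 27 913 308 280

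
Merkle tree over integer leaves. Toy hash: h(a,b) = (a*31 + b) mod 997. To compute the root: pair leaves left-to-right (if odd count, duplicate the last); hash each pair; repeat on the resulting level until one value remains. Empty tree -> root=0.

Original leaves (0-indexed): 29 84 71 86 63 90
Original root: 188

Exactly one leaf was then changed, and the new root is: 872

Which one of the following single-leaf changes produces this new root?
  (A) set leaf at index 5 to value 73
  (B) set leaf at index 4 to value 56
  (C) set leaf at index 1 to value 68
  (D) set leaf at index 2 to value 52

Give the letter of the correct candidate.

Original leaves: [29, 84, 71, 86, 63, 90]
Target new root: 872
Try each candidate change and compute the resulting root:
Candidate A: set leaf[5] = 73 -> leaves = [29, 84, 71, 86, 63, 73]
  L0: [29, 84, 71, 86, 63, 73]
  L1: h(29,84)=(29*31+84)%997=983 h(71,86)=(71*31+86)%997=293 h(63,73)=(63*31+73)%997=32 -> [983, 293, 32]
  L2: h(983,293)=(983*31+293)%997=856 h(32,32)=(32*31+32)%997=27 -> [856, 27]
  L3: h(856,27)=(856*31+27)%997=641 -> [641]
  root = 641 != target 872
Candidate B: set leaf[4] = 56 -> leaves = [29, 84, 71, 86, 56, 90]
  L0: [29, 84, 71, 86, 56, 90]
  L1: h(29,84)=(29*31+84)%997=983 h(71,86)=(71*31+86)%997=293 h(56,90)=(56*31+90)%997=829 -> [983, 293, 829]
  L2: h(983,293)=(983*31+293)%997=856 h(829,829)=(829*31+829)%997=606 -> [856, 606]
  L3: h(856,606)=(856*31+606)%997=223 -> [223]
  root = 223 != target 872
Candidate C: set leaf[1] = 68 -> leaves = [29, 68, 71, 86, 63, 90]
  L0: [29, 68, 71, 86, 63, 90]
  L1: h(29,68)=(29*31+68)%997=967 h(71,86)=(71*31+86)%997=293 h(63,90)=(63*31+90)%997=49 -> [967, 293, 49]
  L2: h(967,293)=(967*31+293)%997=360 h(49,49)=(49*31+49)%997=571 -> [360, 571]
  L3: h(360,571)=(360*31+571)%997=764 -> [764]
  root = 764 != target 872
Candidate D: set leaf[2] = 52 -> leaves = [29, 84, 52, 86, 63, 90]
  L0: [29, 84, 52, 86, 63, 90]
  L1: h(29,84)=(29*31+84)%997=983 h(52,86)=(52*31+86)%997=701 h(63,90)=(63*31+90)%997=49 -> [983, 701, 49]
  L2: h(983,701)=(983*31+701)%997=267 h(49,49)=(49*31+49)%997=571 -> [267, 571]
  L3: h(267,571)=(267*31+571)%997=872 -> [872]
  root = 872 == target 872  ** MATCH **
Candidate D produces the target root.

Answer: D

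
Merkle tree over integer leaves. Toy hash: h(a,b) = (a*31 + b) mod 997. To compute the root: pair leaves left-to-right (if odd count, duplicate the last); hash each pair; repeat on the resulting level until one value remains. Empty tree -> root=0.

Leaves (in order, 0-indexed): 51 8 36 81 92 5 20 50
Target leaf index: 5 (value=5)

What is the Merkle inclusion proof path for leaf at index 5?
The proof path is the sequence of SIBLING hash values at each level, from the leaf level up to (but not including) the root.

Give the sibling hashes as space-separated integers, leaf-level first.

Answer: 92 670 606

Derivation:
L0 (leaves): [51, 8, 36, 81, 92, 5, 20, 50], target index=5
L1: h(51,8)=(51*31+8)%997=592 [pair 0] h(36,81)=(36*31+81)%997=200 [pair 1] h(92,5)=(92*31+5)%997=863 [pair 2] h(20,50)=(20*31+50)%997=670 [pair 3] -> [592, 200, 863, 670]
  Sibling for proof at L0: 92
L2: h(592,200)=(592*31+200)%997=606 [pair 0] h(863,670)=(863*31+670)%997=504 [pair 1] -> [606, 504]
  Sibling for proof at L1: 670
L3: h(606,504)=(606*31+504)%997=347 [pair 0] -> [347]
  Sibling for proof at L2: 606
Root: 347
Proof path (sibling hashes from leaf to root): [92, 670, 606]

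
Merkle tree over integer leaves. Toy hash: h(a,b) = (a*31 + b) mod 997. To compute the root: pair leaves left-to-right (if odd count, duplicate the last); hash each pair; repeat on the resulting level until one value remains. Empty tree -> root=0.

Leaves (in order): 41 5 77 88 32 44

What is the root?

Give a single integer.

Answer: 133

Derivation:
L0: [41, 5, 77, 88, 32, 44]
L1: h(41,5)=(41*31+5)%997=279 h(77,88)=(77*31+88)%997=481 h(32,44)=(32*31+44)%997=39 -> [279, 481, 39]
L2: h(279,481)=(279*31+481)%997=157 h(39,39)=(39*31+39)%997=251 -> [157, 251]
L3: h(157,251)=(157*31+251)%997=133 -> [133]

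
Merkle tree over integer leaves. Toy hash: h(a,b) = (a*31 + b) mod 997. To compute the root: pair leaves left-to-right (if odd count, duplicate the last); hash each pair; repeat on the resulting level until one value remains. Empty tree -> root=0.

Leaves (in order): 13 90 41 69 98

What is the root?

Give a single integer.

Answer: 516

Derivation:
L0: [13, 90, 41, 69, 98]
L1: h(13,90)=(13*31+90)%997=493 h(41,69)=(41*31+69)%997=343 h(98,98)=(98*31+98)%997=145 -> [493, 343, 145]
L2: h(493,343)=(493*31+343)%997=671 h(145,145)=(145*31+145)%997=652 -> [671, 652]
L3: h(671,652)=(671*31+652)%997=516 -> [516]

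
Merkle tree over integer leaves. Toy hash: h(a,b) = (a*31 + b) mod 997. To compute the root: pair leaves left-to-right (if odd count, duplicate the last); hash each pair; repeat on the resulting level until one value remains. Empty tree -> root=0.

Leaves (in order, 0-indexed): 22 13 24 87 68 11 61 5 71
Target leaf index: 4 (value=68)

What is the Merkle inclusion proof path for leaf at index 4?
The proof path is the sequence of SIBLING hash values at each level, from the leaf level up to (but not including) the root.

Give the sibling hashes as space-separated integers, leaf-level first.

Answer: 11 899 442 527

Derivation:
L0 (leaves): [22, 13, 24, 87, 68, 11, 61, 5, 71], target index=4
L1: h(22,13)=(22*31+13)%997=695 [pair 0] h(24,87)=(24*31+87)%997=831 [pair 1] h(68,11)=(68*31+11)%997=125 [pair 2] h(61,5)=(61*31+5)%997=899 [pair 3] h(71,71)=(71*31+71)%997=278 [pair 4] -> [695, 831, 125, 899, 278]
  Sibling for proof at L0: 11
L2: h(695,831)=(695*31+831)%997=442 [pair 0] h(125,899)=(125*31+899)%997=786 [pair 1] h(278,278)=(278*31+278)%997=920 [pair 2] -> [442, 786, 920]
  Sibling for proof at L1: 899
L3: h(442,786)=(442*31+786)%997=530 [pair 0] h(920,920)=(920*31+920)%997=527 [pair 1] -> [530, 527]
  Sibling for proof at L2: 442
L4: h(530,527)=(530*31+527)%997=8 [pair 0] -> [8]
  Sibling for proof at L3: 527
Root: 8
Proof path (sibling hashes from leaf to root): [11, 899, 442, 527]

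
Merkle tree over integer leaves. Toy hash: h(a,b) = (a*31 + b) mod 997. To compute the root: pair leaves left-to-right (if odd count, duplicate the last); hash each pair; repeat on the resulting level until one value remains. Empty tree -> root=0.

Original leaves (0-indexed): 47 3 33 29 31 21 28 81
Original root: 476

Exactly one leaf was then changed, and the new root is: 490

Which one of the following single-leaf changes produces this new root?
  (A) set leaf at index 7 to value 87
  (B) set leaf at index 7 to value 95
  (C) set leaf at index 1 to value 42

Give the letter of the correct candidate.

Answer: B

Derivation:
Original leaves: [47, 3, 33, 29, 31, 21, 28, 81]
Target new root: 490
Try each candidate change and compute the resulting root:
Candidate A: set leaf[7] = 87 -> leaves = [47, 3, 33, 29, 31, 21, 28, 87]
  L0: [47, 3, 33, 29, 31, 21, 28, 87]
  L1: h(47,3)=(47*31+3)%997=463 h(33,29)=(33*31+29)%997=55 h(31,21)=(31*31+21)%997=982 h(28,87)=(28*31+87)%997=955 -> [463, 55, 982, 955]
  L2: h(463,55)=(463*31+55)%997=450 h(982,955)=(982*31+955)%997=490 -> [450, 490]
  L3: h(450,490)=(450*31+490)%997=482 -> [482]
  root = 482 != target 490
Candidate B: set leaf[7] = 95 -> leaves = [47, 3, 33, 29, 31, 21, 28, 95]
  L0: [47, 3, 33, 29, 31, 21, 28, 95]
  L1: h(47,3)=(47*31+3)%997=463 h(33,29)=(33*31+29)%997=55 h(31,21)=(31*31+21)%997=982 h(28,95)=(28*31+95)%997=963 -> [463, 55, 982, 963]
  L2: h(463,55)=(463*31+55)%997=450 h(982,963)=(982*31+963)%997=498 -> [450, 498]
  L3: h(450,498)=(450*31+498)%997=490 -> [490]
  root = 490 == target 490  ** MATCH **
Candidate C: set leaf[1] = 42 -> leaves = [47, 42, 33, 29, 31, 21, 28, 81]
  L0: [47, 42, 33, 29, 31, 21, 28, 81]
  L1: h(47,42)=(47*31+42)%997=502 h(33,29)=(33*31+29)%997=55 h(31,21)=(31*31+21)%997=982 h(28,81)=(28*31+81)%997=949 -> [502, 55, 982, 949]
  L2: h(502,55)=(502*31+55)%997=662 h(982,949)=(982*31+949)%997=484 -> [662, 484]
  L3: h(662,484)=(662*31+484)%997=69 -> [69]
  root = 69 != target 490
Candidate B produces the target root.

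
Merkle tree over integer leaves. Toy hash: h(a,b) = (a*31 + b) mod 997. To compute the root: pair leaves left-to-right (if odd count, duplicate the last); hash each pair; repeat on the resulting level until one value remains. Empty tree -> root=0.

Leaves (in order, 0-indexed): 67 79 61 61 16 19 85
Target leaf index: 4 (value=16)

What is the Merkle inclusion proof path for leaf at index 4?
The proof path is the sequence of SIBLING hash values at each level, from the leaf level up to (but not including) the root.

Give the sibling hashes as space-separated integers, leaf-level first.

L0 (leaves): [67, 79, 61, 61, 16, 19, 85], target index=4
L1: h(67,79)=(67*31+79)%997=162 [pair 0] h(61,61)=(61*31+61)%997=955 [pair 1] h(16,19)=(16*31+19)%997=515 [pair 2] h(85,85)=(85*31+85)%997=726 [pair 3] -> [162, 955, 515, 726]
  Sibling for proof at L0: 19
L2: h(162,955)=(162*31+955)%997=992 [pair 0] h(515,726)=(515*31+726)%997=739 [pair 1] -> [992, 739]
  Sibling for proof at L1: 726
L3: h(992,739)=(992*31+739)%997=584 [pair 0] -> [584]
  Sibling for proof at L2: 992
Root: 584
Proof path (sibling hashes from leaf to root): [19, 726, 992]

Answer: 19 726 992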